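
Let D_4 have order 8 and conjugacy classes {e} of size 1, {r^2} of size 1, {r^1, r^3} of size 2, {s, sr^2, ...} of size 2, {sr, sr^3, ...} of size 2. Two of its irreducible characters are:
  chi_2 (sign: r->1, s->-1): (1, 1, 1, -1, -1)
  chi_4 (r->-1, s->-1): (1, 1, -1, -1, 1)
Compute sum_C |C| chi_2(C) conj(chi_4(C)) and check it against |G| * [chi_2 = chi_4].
Sum = 0; so <chi_2, chi_4> = 0 (distinct irreducibles are orthogonal).

Why: Compute term by term over conjugacy classes (|C| * chi_2(C) * conj(chi_4(C))):
  1*(1)*conj(1) + 1*(1)*conj(1) + 2*(1)*conj(-1) + 2*(-1)*conj(-1) + 2*(-1)*conj(1)
  = (1) + (1) + (-2) + (2) + (-2)
  = 0.
Dividing by |G| = 8 gives 0/8 = 0, matching the row-orthogonality relation <chi_2, chi_4> = [chi_2 = chi_4].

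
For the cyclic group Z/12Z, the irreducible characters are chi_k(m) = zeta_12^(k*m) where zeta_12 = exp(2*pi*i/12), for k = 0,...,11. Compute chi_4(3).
chi_4(3) = zeta_12^12 = 1

Justification: chi_4(3) = zeta_12^(4*3) = zeta_12^12. Since zeta_12^12 = 1, this equals zeta_12^0 = exp(2*pi*i*0/12) = 1.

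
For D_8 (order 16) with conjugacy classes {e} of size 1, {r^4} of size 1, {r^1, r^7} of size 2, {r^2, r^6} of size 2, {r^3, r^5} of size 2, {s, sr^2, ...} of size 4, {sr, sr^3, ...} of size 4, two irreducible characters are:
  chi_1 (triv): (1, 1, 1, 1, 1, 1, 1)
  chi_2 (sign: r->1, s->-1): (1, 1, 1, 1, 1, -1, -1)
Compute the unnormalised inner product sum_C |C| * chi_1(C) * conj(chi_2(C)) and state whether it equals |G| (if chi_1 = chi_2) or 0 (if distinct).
Sum = 0; so <chi_1, chi_2> = 0 (distinct irreducibles are orthogonal).

Explanation: Compute term by term over conjugacy classes (|C| * chi_1(C) * conj(chi_2(C))):
  1*(1)*conj(1) + 1*(1)*conj(1) + 2*(1)*conj(1) + 2*(1)*conj(1) + 2*(1)*conj(1) + 4*(1)*conj(-1) + 4*(1)*conj(-1)
  = (1) + (1) + (2) + (2) + (2) + (-4) + (-4)
  = 0.
Dividing by |G| = 16 gives 0/16 = 0, matching the row-orthogonality relation <chi_1, chi_2> = [chi_1 = chi_2].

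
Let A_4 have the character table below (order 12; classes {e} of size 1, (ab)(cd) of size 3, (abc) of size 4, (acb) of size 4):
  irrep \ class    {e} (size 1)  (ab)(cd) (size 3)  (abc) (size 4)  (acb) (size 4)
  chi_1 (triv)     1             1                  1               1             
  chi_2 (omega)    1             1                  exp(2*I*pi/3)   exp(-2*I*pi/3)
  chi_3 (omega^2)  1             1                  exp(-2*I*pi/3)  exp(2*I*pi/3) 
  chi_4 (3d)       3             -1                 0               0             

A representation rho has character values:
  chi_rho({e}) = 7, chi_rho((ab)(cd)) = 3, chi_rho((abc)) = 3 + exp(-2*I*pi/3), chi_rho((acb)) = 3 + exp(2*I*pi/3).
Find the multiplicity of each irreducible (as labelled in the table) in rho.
Multiplicities: chi_1: 3, chi_2: 0, chi_3: 1, chi_4: 1.

Explanation: Use <chi_rho, chi> = (1/|G|) sum_C |C| * chi_rho(C) * conj(chi(C)) with |G| = 12 for each irreducible chi in the table:
  <chi_rho, chi_1> = (1/12)[1*(7)*conj(1) + 3*(3)*conj(1) + 4*(3 + exp(-2*I*pi/3))*conj(1) + 4*(3 + exp(2*I*pi/3))*conj(1)]
      = (1/12)[(7) + (9) + (12 + 4*exp(-2*I*pi/3)) + (12 + 4*exp(2*I*pi/3))] = 36/12 = 3
  <chi_rho, chi_2> = (1/12)[1*(7)*conj(1) + 3*(3)*conj(1) + 4*(3 + exp(-2*I*pi/3))*conj(exp(2*I*pi/3)) + 4*(3 + exp(2*I*pi/3))*conj(exp(-2*I*pi/3))]
      = (1/12)[(7) + (9) + (12*exp(-2*I*pi/3) + 4*exp(2*I*pi/3)) + (4*exp(-2*I*pi/3) + 12*exp(2*I*pi/3))] = 0/12 = 0
  <chi_rho, chi_3> = (1/12)[1*(7)*conj(1) + 3*(3)*conj(1) + 4*(3 + exp(-2*I*pi/3))*conj(exp(-2*I*pi/3)) + 4*(3 + exp(2*I*pi/3))*conj(exp(2*I*pi/3))]
      = (1/12)[(7) + (9) + (4 + 12*exp(2*I*pi/3)) + (4 + 12*exp(-2*I*pi/3))] = 12/12 = 1
  <chi_rho, chi_4> = (1/12)[1*(7)*conj(3) + 3*(3)*conj(-1) + 4*(3 + exp(-2*I*pi/3))*conj(0) + 4*(3 + exp(2*I*pi/3))*conj(0)]
      = (1/12)[(21) + (-9) + (0) + (0)] = 12/12 = 1
(Exp terms are combined using exp(i*s)*conj(exp(i*t)) = exp(i*(s-t)), and sums of them are collapsed using the identity that for every m > 1 the m distinct m-th roots of unity sum to 0, e.g. 1 + exp(2*I*pi/3) + exp(-2*I*pi/3) = 0.)
Dimension check: dim(rho) = sum (mult * dim) = 3*1 + 0*1 + 1*1 + 1*3 = 7 = chi_rho(e) = 7.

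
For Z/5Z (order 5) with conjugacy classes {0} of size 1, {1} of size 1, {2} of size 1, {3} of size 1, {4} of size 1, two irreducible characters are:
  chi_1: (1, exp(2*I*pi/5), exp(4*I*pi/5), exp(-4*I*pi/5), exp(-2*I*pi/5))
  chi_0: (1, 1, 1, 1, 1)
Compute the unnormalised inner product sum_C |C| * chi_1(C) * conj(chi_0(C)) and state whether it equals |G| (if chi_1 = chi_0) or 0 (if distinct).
Sum = 0; so <chi_1, chi_0> = 0 (distinct irreducibles are orthogonal).

Proof sketch: Compute term by term over conjugacy classes (|C| * chi_1(C) * conj(chi_0(C))):
  1*(1)*conj(1) + 1*(exp(2*I*pi/5))*conj(1) + 1*(exp(4*I*pi/5))*conj(1) + 1*(exp(-4*I*pi/5))*conj(1) + 1*(exp(-2*I*pi/5))*conj(1)
  = (1) + (exp(2*I*pi/5)) + (exp(4*I*pi/5)) + (exp(-4*I*pi/5)) + (exp(-2*I*pi/5))
  = 0.
(Exp terms are combined using exp(i*s)*conj(exp(i*t)) = exp(i*(s-t)), and sums of them are collapsed using the identity that for every m > 1 the m distinct m-th roots of unity sum to 0, e.g. 1 + exp(2*I*pi/3) + exp(-2*I*pi/3) = 0.)
Dividing by |G| = 5 gives 0/5 = 0, matching the row-orthogonality relation <chi_1, chi_0> = [chi_1 = chi_0].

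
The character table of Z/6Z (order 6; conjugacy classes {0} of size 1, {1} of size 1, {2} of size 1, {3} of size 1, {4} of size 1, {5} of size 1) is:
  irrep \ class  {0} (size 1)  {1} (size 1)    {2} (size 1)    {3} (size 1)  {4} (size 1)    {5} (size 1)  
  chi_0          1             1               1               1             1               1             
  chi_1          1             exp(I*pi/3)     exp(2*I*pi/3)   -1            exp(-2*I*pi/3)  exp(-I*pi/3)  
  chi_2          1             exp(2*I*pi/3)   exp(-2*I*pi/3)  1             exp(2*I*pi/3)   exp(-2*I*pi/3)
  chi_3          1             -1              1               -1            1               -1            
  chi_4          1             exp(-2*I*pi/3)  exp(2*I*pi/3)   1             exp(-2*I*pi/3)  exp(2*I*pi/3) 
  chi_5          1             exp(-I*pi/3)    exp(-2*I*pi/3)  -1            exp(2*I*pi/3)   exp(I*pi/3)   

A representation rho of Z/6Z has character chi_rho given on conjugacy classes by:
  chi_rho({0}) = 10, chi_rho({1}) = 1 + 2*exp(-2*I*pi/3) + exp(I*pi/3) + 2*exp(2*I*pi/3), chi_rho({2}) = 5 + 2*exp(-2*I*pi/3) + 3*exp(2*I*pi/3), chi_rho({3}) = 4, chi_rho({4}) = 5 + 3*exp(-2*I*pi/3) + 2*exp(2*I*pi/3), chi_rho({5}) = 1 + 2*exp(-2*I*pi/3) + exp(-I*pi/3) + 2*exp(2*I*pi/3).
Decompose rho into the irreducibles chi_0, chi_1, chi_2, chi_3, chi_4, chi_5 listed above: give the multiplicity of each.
Multiplicities: chi_0: 3, chi_1: 1, chi_2: 2, chi_3: 2, chi_4: 2, chi_5: 0.

Proof sketch: Use <chi_rho, chi> = (1/|G|) sum_C |C| * chi_rho(C) * conj(chi(C)) with |G| = 6 for each irreducible chi in the table:
  <chi_rho, chi_0> = (1/6)[1*(10)*conj(1) + 1*(1 + 2*exp(-2*I*pi/3) + exp(I*pi/3) + 2*exp(2*I*pi/3))*conj(1) + 1*(5 + 2*exp(-2*I*pi/3) + 3*exp(2*I*pi/3))*conj(1) + 1*(4)*conj(1) + 1*(5 + 3*exp(-2*I*pi/3) + 2*exp(2*I*pi/3))*conj(1) + 1*(1 + 2*exp(-2*I*pi/3) + exp(-I*pi/3) + 2*exp(2*I*pi/3))*conj(1)]
      = (1/6)[(10) + (1 + 2*exp(-2*I*pi/3) + exp(I*pi/3) + 2*exp(2*I*pi/3)) + (5 + 2*exp(-2*I*pi/3) + 3*exp(2*I*pi/3)) + (4) + (5 + 3*exp(-2*I*pi/3) + 2*exp(2*I*pi/3)) + (1 + 2*exp(-2*I*pi/3) + exp(-I*pi/3) + 2*exp(2*I*pi/3))] = 18/6 = 3
  <chi_rho, chi_1> = (1/6)[1*(10)*conj(1) + 1*(1 + 2*exp(-2*I*pi/3) + exp(I*pi/3) + 2*exp(2*I*pi/3))*conj(exp(I*pi/3)) + 1*(5 + 2*exp(-2*I*pi/3) + 3*exp(2*I*pi/3))*conj(exp(2*I*pi/3)) + 1*(4)*conj(-1) + 1*(5 + 3*exp(-2*I*pi/3) + 2*exp(2*I*pi/3))*conj(exp(-2*I*pi/3)) + 1*(1 + 2*exp(-2*I*pi/3) + exp(-I*pi/3) + 2*exp(2*I*pi/3))*conj(exp(-I*pi/3))]
      = (1/6)[(10) + (-1 + exp(-I*pi/3) + 2*exp(I*pi/3)) + (3 + 5*exp(-2*I*pi/3) + 2*exp(2*I*pi/3)) + (-4) + (3 + 2*exp(-2*I*pi/3) + 5*exp(2*I*pi/3)) + (-1 + 2*exp(-I*pi/3) + exp(I*pi/3))] = 6/6 = 1
  <chi_rho, chi_2> = (1/6)[1*(10)*conj(1) + 1*(1 + 2*exp(-2*I*pi/3) + exp(I*pi/3) + 2*exp(2*I*pi/3))*conj(exp(2*I*pi/3)) + 1*(5 + 2*exp(-2*I*pi/3) + 3*exp(2*I*pi/3))*conj(exp(-2*I*pi/3)) + 1*(4)*conj(1) + 1*(5 + 3*exp(-2*I*pi/3) + 2*exp(2*I*pi/3))*conj(exp(2*I*pi/3)) + 1*(1 + 2*exp(-2*I*pi/3) + exp(-I*pi/3) + 2*exp(2*I*pi/3))*conj(exp(-2*I*pi/3))]
      = (1/6)[(10) + (1) + (2 + 3*exp(-2*I*pi/3) + 5*exp(2*I*pi/3)) + (4) + (2 + 5*exp(-2*I*pi/3) + 3*exp(2*I*pi/3)) + (1)] = 12/6 = 2
  <chi_rho, chi_3> = (1/6)[1*(10)*conj(1) + 1*(1 + 2*exp(-2*I*pi/3) + exp(I*pi/3) + 2*exp(2*I*pi/3))*conj(-1) + 1*(5 + 2*exp(-2*I*pi/3) + 3*exp(2*I*pi/3))*conj(1) + 1*(4)*conj(-1) + 1*(5 + 3*exp(-2*I*pi/3) + 2*exp(2*I*pi/3))*conj(1) + 1*(1 + 2*exp(-2*I*pi/3) + exp(-I*pi/3) + 2*exp(2*I*pi/3))*conj(-1)]
      = (1/6)[(10) + (-1 - 2*exp(2*I*pi/3) - exp(I*pi/3) - 2*exp(-2*I*pi/3)) + (5 + 2*exp(-2*I*pi/3) + 3*exp(2*I*pi/3)) + (-4) + (5 + 3*exp(-2*I*pi/3) + 2*exp(2*I*pi/3)) + (-1 - 2*exp(2*I*pi/3) - exp(-I*pi/3) - 2*exp(-2*I*pi/3))] = 12/6 = 2
  <chi_rho, chi_4> = (1/6)[1*(10)*conj(1) + 1*(1 + 2*exp(-2*I*pi/3) + exp(I*pi/3) + 2*exp(2*I*pi/3))*conj(exp(-2*I*pi/3)) + 1*(5 + 2*exp(-2*I*pi/3) + 3*exp(2*I*pi/3))*conj(exp(2*I*pi/3)) + 1*(4)*conj(1) + 1*(5 + 3*exp(-2*I*pi/3) + 2*exp(2*I*pi/3))*conj(exp(-2*I*pi/3)) + 1*(1 + 2*exp(-2*I*pi/3) + exp(-I*pi/3) + 2*exp(2*I*pi/3))*conj(exp(2*I*pi/3))]
      = (1/6)[(10) + (1 + 2*exp(-2*I*pi/3) + exp(2*I*pi/3)) + (3 + 5*exp(-2*I*pi/3) + 2*exp(2*I*pi/3)) + (4) + (3 + 2*exp(-2*I*pi/3) + 5*exp(2*I*pi/3)) + (1 + exp(-2*I*pi/3) + 2*exp(2*I*pi/3))] = 12/6 = 2
  <chi_rho, chi_5> = (1/6)[1*(10)*conj(1) + 1*(1 + 2*exp(-2*I*pi/3) + exp(I*pi/3) + 2*exp(2*I*pi/3))*conj(exp(-I*pi/3)) + 1*(5 + 2*exp(-2*I*pi/3) + 3*exp(2*I*pi/3))*conj(exp(-2*I*pi/3)) + 1*(4)*conj(-1) + 1*(5 + 3*exp(-2*I*pi/3) + 2*exp(2*I*pi/3))*conj(exp(2*I*pi/3)) + 1*(1 + 2*exp(-2*I*pi/3) + exp(-I*pi/3) + 2*exp(2*I*pi/3))*conj(exp(I*pi/3))]
      = (1/6)[(10) + (-1) + (2 + 3*exp(-2*I*pi/3) + 5*exp(2*I*pi/3)) + (-4) + (2 + 5*exp(-2*I*pi/3) + 3*exp(2*I*pi/3)) + (-1)] = 0/6 = 0
(Exp terms are combined using exp(i*s)*conj(exp(i*t)) = exp(i*(s-t)), and sums of them are collapsed using the identity that for every m > 1 the m distinct m-th roots of unity sum to 0, e.g. 1 + exp(2*I*pi/3) + exp(-2*I*pi/3) = 0.)
Dimension check: dim(rho) = sum (mult * dim) = 3*1 + 1*1 + 2*1 + 2*1 + 2*1 + 0*1 = 10 = chi_rho(e) = 10.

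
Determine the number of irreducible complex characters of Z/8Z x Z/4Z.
32

Solution. The number of irreducible complex representations of a finite group equals its number of conjugacy classes. Z/8Z x Z/4Z is abelian of order 32, so every element is its own conjugacy class: 32 classes, so Z/8Z x Z/4Z (order 32) has exactly 32 irreducible complex representations.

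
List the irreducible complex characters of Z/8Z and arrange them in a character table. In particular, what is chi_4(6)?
Character table of Z/8Z (irreps indexed chi_0,...,chi_7 with chi_k(m) = zeta_8^(k*m), zeta_8 = exp(2*pi*i/8)):
  irrep \ class  {0} (size 1)  {1} (size 1)    {2} (size 1)  {3} (size 1)    {4} (size 1)  {5} (size 1)    {6} (size 1)  {7} (size 1)  
  chi_0          1             1               1             1               1             1               1             1             
  chi_1          1             exp(I*pi/4)     I             exp(3*I*pi/4)   -1            exp(-3*I*pi/4)  -I            exp(-I*pi/4)  
  chi_2          1             I               -1            -I              1             I               -1            -I            
  chi_3          1             exp(3*I*pi/4)   -I            exp(I*pi/4)     -1            exp(-I*pi/4)    I             exp(-3*I*pi/4)
  chi_4          1             -1              1             -1              1             -1              1             -1            
  chi_5          1             exp(-3*I*pi/4)  I             exp(-I*pi/4)    -1            exp(I*pi/4)     -I            exp(3*I*pi/4) 
  chi_6          1             -I              -1            I               1             -I              -1            I             
  chi_7          1             exp(-I*pi/4)    -I            exp(-3*I*pi/4)  -1            exp(3*I*pi/4)   I             exp(I*pi/4)   

Spot check: chi_4(6) = zeta_8^(4*6) = zeta_8^24 = 1.

Proof sketch: Z/8Z is abelian, so all 8 irreducible complex representations are 1-dimensional. They are given by chi_k(m) = zeta_8^(k*m) for k = 0,...,7. Row orthogonality: sum_m chi_k(m) conj(chi_l(m)) = 8 * [k = l].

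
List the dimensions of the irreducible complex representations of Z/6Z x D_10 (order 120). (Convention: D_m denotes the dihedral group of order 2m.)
Dimensions: 1, 1, 1, 1, 1, 1, 1, 1, 1, 1, 1, 1, 1, 1, 1, 1, 1, 1, 1, 1, 1, 1, 1, 1, 2, 2, 2, 2, 2, 2, 2, 2, 2, 2, 2, 2, 2, 2, 2, 2, 2, 2, 2, 2, 2, 2, 2, 2

Details: There are 48 irreducibles (= number of conjugacy classes). Their dimensions d_i satisfy sum d_i^2 = |G| = 120: 1 + 1 + 1 + 1 + 1 + 1 + 1 + 1 + 1 + 1 + 1 + 1 + 1 + 1 + 1 + 1 + 1 + 1 + 1 + 1 + 1 + 1 + 1 + 1 + 4 + 4 + 4 + 4 + 4 + 4 + 4 + 4 + 4 + 4 + 4 + 4 + 4 + 4 + 4 + 4 + 4 + 4 + 4 + 4 + 4 + 4 + 4 + 4 = 120. (For the product with Z/6Z: each of the 6 1-dim characters of Z/6Z tensors with each irrep of D_10, giving 6 copies of each D_10-dimension.)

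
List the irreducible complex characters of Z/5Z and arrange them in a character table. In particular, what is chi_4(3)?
Character table of Z/5Z (irreps indexed chi_0,...,chi_4 with chi_k(m) = zeta_5^(k*m), zeta_5 = exp(2*pi*i/5)):
  irrep \ class  {0} (size 1)  {1} (size 1)    {2} (size 1)    {3} (size 1)    {4} (size 1)  
  chi_0          1             1               1               1               1             
  chi_1          1             exp(2*I*pi/5)   exp(4*I*pi/5)   exp(-4*I*pi/5)  exp(-2*I*pi/5)
  chi_2          1             exp(4*I*pi/5)   exp(-2*I*pi/5)  exp(2*I*pi/5)   exp(-4*I*pi/5)
  chi_3          1             exp(-4*I*pi/5)  exp(2*I*pi/5)   exp(-2*I*pi/5)  exp(4*I*pi/5) 
  chi_4          1             exp(-2*I*pi/5)  exp(-4*I*pi/5)  exp(4*I*pi/5)   exp(2*I*pi/5) 

Spot check: chi_4(3) = zeta_5^(4*3) = zeta_5^12 = exp(4*I*pi/5).

Why: Z/5Z is abelian, so all 5 irreducible complex representations are 1-dimensional. They are given by chi_k(m) = zeta_5^(k*m) for k = 0,...,4. Row orthogonality: sum_m chi_k(m) conj(chi_l(m)) = 5 * [k = l].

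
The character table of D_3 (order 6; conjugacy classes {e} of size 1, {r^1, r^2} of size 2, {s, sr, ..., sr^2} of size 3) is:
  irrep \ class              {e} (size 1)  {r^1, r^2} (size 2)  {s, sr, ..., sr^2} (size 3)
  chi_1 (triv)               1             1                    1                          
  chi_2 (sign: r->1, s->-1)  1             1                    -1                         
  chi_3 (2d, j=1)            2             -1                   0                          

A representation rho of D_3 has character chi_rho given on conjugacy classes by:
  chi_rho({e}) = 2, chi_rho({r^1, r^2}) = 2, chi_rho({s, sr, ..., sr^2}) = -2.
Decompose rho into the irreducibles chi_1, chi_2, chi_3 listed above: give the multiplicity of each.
Multiplicities: chi_1: 0, chi_2: 2, chi_3: 0.

Reasoning: Use <chi_rho, chi> = (1/|G|) sum_C |C| * chi_rho(C) * conj(chi(C)) with |G| = 6 for each irreducible chi in the table:
  <chi_rho, chi_1> = (1/6)[1*(2)*conj(1) + 2*(2)*conj(1) + 3*(-2)*conj(1)]
      = (1/6)[(2) + (4) + (-6)] = 0/6 = 0
  <chi_rho, chi_2> = (1/6)[1*(2)*conj(1) + 2*(2)*conj(1) + 3*(-2)*conj(-1)]
      = (1/6)[(2) + (4) + (6)] = 12/6 = 2
  <chi_rho, chi_3> = (1/6)[1*(2)*conj(2) + 2*(2)*conj(-1) + 3*(-2)*conj(0)]
      = (1/6)[(4) + (-4) + (0)] = 0/6 = 0
Dimension check: dim(rho) = sum (mult * dim) = 0*1 + 2*1 + 0*2 = 2 = chi_rho(e) = 2.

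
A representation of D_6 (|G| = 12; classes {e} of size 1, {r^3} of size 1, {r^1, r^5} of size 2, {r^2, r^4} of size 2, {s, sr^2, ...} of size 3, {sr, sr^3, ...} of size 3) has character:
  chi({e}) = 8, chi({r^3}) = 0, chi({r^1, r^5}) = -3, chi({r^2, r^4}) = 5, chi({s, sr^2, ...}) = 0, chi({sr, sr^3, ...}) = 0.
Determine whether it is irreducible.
Not irreducible (reducible): <chi, chi> = 11 > 1.

Proof sketch: <chi, chi> = (1/|G|) sum_C |C| * |chi(C)|^2 = (1/12)[1*|8|^2 + 1*|0|^2 + 2*|-3|^2 + 2*|5|^2 + 3*|0|^2 + 3*|0|^2]
  = (1/12)[(64) + (0) + (18) + (50) + (0) + (0)] = 132/12 = 11.
A character is irreducible iff <chi, chi> = 1, so this representation is reducible.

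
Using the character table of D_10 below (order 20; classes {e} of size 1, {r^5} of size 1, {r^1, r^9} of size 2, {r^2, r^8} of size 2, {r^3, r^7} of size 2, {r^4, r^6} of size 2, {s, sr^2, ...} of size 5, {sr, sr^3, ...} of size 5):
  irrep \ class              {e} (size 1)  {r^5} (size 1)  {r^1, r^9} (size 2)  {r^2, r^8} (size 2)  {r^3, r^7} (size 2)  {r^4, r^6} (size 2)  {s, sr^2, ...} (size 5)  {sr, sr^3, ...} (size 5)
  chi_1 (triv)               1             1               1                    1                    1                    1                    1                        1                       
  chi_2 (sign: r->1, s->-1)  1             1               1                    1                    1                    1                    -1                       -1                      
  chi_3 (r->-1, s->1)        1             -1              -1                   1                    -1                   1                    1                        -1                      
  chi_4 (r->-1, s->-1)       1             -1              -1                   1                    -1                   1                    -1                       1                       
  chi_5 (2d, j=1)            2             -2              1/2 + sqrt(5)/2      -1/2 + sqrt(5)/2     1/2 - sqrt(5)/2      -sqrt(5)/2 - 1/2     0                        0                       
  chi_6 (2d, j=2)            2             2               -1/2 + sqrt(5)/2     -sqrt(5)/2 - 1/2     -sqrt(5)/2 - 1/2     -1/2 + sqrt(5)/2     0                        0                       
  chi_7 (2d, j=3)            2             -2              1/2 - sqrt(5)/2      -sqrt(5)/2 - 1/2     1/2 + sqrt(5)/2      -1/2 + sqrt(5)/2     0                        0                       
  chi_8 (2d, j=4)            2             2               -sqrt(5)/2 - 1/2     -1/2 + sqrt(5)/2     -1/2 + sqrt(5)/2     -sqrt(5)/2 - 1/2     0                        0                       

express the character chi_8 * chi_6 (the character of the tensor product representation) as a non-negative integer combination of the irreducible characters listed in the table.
chi_8 tensor chi_6 = chi_6 + chi_8 (all other irreducibles have multiplicity 0).

Why: The character of a tensor product is the pointwise product (chi_8 * chi_6)(C) = chi_8(C) * chi_6(C):
  {e}: (2)*(2), {r^5}: (2)*(2), {r^1, r^9}: (-sqrt(5)/2 - 1/2)*(-1/2 + sqrt(5)/2), {r^2, r^8}: (-1/2 + sqrt(5)/2)*(-sqrt(5)/2 - 1/2), {r^3, r^7}: (-1/2 + sqrt(5)/2)*(-sqrt(5)/2 - 1/2), {r^4, r^6}: (-sqrt(5)/2 - 1/2)*(-1/2 + sqrt(5)/2), {s, sr^2, ...}: (0)*(0), {sr, sr^3, ...}: (0)*(0)
so (chi_8 * chi_6) takes values
  {e} -> 4, {r^5} -> 4, {r^1, r^9} -> -1, {r^2, r^8} -> -1, {r^3, r^7} -> -1, {r^4, r^6} -> -1, {s, sr^2, ...} -> 0, {sr, sr^3, ...} -> 0.
Now take the inner product of this character with each irreducible chi from the table, <chi_8*chi_6, chi> = (1/20) sum_C |C| (chi_8*chi_6)(C) conj(chi(C)):
  <chi_8*chi_6, chi_1> = (1/20)[1*(4)*conj(1) + 1*(4)*conj(1) + 2*(-1)*conj(1) + 2*(-1)*conj(1) + 2*(-1)*conj(1) + 2*(-1)*conj(1) + 5*(0)*conj(1) + 5*(0)*conj(1)]
      = (1/20)[(4) + (4) + (-2) + (-2) + (-2) + (-2) + (0) + (0)] = 0/20 = 0
  <chi_8*chi_6, chi_2> = (1/20)[1*(4)*conj(1) + 1*(4)*conj(1) + 2*(-1)*conj(1) + 2*(-1)*conj(1) + 2*(-1)*conj(1) + 2*(-1)*conj(1) + 5*(0)*conj(-1) + 5*(0)*conj(-1)]
      = (1/20)[(4) + (4) + (-2) + (-2) + (-2) + (-2) + (0) + (0)] = 0/20 = 0
  <chi_8*chi_6, chi_3> = (1/20)[1*(4)*conj(1) + 1*(4)*conj(-1) + 2*(-1)*conj(-1) + 2*(-1)*conj(1) + 2*(-1)*conj(-1) + 2*(-1)*conj(1) + 5*(0)*conj(1) + 5*(0)*conj(-1)]
      = (1/20)[(4) + (-4) + (2) + (-2) + (2) + (-2) + (0) + (0)] = 0/20 = 0
  <chi_8*chi_6, chi_4> = (1/20)[1*(4)*conj(1) + 1*(4)*conj(-1) + 2*(-1)*conj(-1) + 2*(-1)*conj(1) + 2*(-1)*conj(-1) + 2*(-1)*conj(1) + 5*(0)*conj(-1) + 5*(0)*conj(1)]
      = (1/20)[(4) + (-4) + (2) + (-2) + (2) + (-2) + (0) + (0)] = 0/20 = 0
  <chi_8*chi_6, chi_5> = (1/20)[1*(4)*conj(2) + 1*(4)*conj(-2) + 2*(-1)*conj(1/2 + sqrt(5)/2) + 2*(-1)*conj(-1/2 + sqrt(5)/2) + 2*(-1)*conj(1/2 - sqrt(5)/2) + 2*(-1)*conj(-sqrt(5)/2 - 1/2) + 5*(0)*conj(0) + 5*(0)*conj(0)]
      = (1/20)[(8) + (-8) + (-sqrt(5) - 1) + (1 - sqrt(5)) + (-1 + sqrt(5)) + (1 + sqrt(5)) + (0) + (0)] = 0/20 = 0
  <chi_8*chi_6, chi_6> = (1/20)[1*(4)*conj(2) + 1*(4)*conj(2) + 2*(-1)*conj(-1/2 + sqrt(5)/2) + 2*(-1)*conj(-sqrt(5)/2 - 1/2) + 2*(-1)*conj(-sqrt(5)/2 - 1/2) + 2*(-1)*conj(-1/2 + sqrt(5)/2) + 5*(0)*conj(0) + 5*(0)*conj(0)]
      = (1/20)[(8) + (8) + (1 - sqrt(5)) + (1 + sqrt(5)) + (1 + sqrt(5)) + (1 - sqrt(5)) + (0) + (0)] = 20/20 = 1
  <chi_8*chi_6, chi_7> = (1/20)[1*(4)*conj(2) + 1*(4)*conj(-2) + 2*(-1)*conj(1/2 - sqrt(5)/2) + 2*(-1)*conj(-sqrt(5)/2 - 1/2) + 2*(-1)*conj(1/2 + sqrt(5)/2) + 2*(-1)*conj(-1/2 + sqrt(5)/2) + 5*(0)*conj(0) + 5*(0)*conj(0)]
      = (1/20)[(8) + (-8) + (-1 + sqrt(5)) + (1 + sqrt(5)) + (-sqrt(5) - 1) + (1 - sqrt(5)) + (0) + (0)] = 0/20 = 0
  <chi_8*chi_6, chi_8> = (1/20)[1*(4)*conj(2) + 1*(4)*conj(2) + 2*(-1)*conj(-sqrt(5)/2 - 1/2) + 2*(-1)*conj(-1/2 + sqrt(5)/2) + 2*(-1)*conj(-1/2 + sqrt(5)/2) + 2*(-1)*conj(-sqrt(5)/2 - 1/2) + 5*(0)*conj(0) + 5*(0)*conj(0)]
      = (1/20)[(8) + (8) + (1 + sqrt(5)) + (1 - sqrt(5)) + (1 - sqrt(5)) + (1 + sqrt(5)) + (0) + (0)] = 20/20 = 1
Hence the multiplicities are chi_6: 1, chi_8: 1. Dimension check: dim(chi_8)*dim(chi_6) = 2*2 = 4 and sum (mult * dim) = 1*2 + 1*2 = 4.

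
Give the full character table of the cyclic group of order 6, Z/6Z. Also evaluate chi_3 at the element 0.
Character table of Z/6Z (irreps indexed chi_0,...,chi_5 with chi_k(m) = zeta_6^(k*m), zeta_6 = exp(2*pi*i/6)):
  irrep \ class  {0} (size 1)  {1} (size 1)    {2} (size 1)    {3} (size 1)  {4} (size 1)    {5} (size 1)  
  chi_0          1             1               1               1             1               1             
  chi_1          1             exp(I*pi/3)     exp(2*I*pi/3)   -1            exp(-2*I*pi/3)  exp(-I*pi/3)  
  chi_2          1             exp(2*I*pi/3)   exp(-2*I*pi/3)  1             exp(2*I*pi/3)   exp(-2*I*pi/3)
  chi_3          1             -1              1               -1            1               -1            
  chi_4          1             exp(-2*I*pi/3)  exp(2*I*pi/3)   1             exp(-2*I*pi/3)  exp(2*I*pi/3) 
  chi_5          1             exp(-I*pi/3)    exp(-2*I*pi/3)  -1            exp(2*I*pi/3)   exp(I*pi/3)   

Spot check: chi_3(0) = zeta_6^(3*0) = zeta_6^0 = 1.

Derivation: Z/6Z is abelian, so all 6 irreducible complex representations are 1-dimensional. They are given by chi_k(m) = zeta_6^(k*m) for k = 0,...,5. Row orthogonality: sum_m chi_k(m) conj(chi_l(m)) = 6 * [k = l].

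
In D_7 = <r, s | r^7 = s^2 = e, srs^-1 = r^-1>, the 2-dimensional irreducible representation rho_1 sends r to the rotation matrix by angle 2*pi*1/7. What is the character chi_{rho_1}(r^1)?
chi_{rho_1}(r^1) = 2*cos(2*pi*1*1/7) = 2*cos(2*pi/7)

Argument: rho_1(r^1) is rotation by angle 2*pi*1*1/7, whose trace is 2*cos(2*pi*1*1/7) = 2*cos(2*pi/7).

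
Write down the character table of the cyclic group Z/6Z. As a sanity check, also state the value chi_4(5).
Character table of Z/6Z (irreps indexed chi_0,...,chi_5 with chi_k(m) = zeta_6^(k*m), zeta_6 = exp(2*pi*i/6)):
  irrep \ class  {0} (size 1)  {1} (size 1)    {2} (size 1)    {3} (size 1)  {4} (size 1)    {5} (size 1)  
  chi_0          1             1               1               1             1               1             
  chi_1          1             exp(I*pi/3)     exp(2*I*pi/3)   -1            exp(-2*I*pi/3)  exp(-I*pi/3)  
  chi_2          1             exp(2*I*pi/3)   exp(-2*I*pi/3)  1             exp(2*I*pi/3)   exp(-2*I*pi/3)
  chi_3          1             -1              1               -1            1               -1            
  chi_4          1             exp(-2*I*pi/3)  exp(2*I*pi/3)   1             exp(-2*I*pi/3)  exp(2*I*pi/3) 
  chi_5          1             exp(-I*pi/3)    exp(-2*I*pi/3)  -1            exp(2*I*pi/3)   exp(I*pi/3)   

Spot check: chi_4(5) = zeta_6^(4*5) = zeta_6^20 = exp(2*I*pi/3).

Working: Z/6Z is abelian, so all 6 irreducible complex representations are 1-dimensional. They are given by chi_k(m) = zeta_6^(k*m) for k = 0,...,5. Row orthogonality: sum_m chi_k(m) conj(chi_l(m)) = 6 * [k = l].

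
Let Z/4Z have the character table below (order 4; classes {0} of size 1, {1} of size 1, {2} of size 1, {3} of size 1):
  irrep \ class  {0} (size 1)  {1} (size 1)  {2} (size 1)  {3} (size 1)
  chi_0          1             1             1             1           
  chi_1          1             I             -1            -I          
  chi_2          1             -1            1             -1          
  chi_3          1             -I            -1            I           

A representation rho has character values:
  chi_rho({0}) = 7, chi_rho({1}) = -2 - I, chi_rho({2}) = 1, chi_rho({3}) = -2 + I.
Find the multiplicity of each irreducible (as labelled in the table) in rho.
Multiplicities: chi_0: 1, chi_1: 1, chi_2: 3, chi_3: 2.

Argument: Use <chi_rho, chi> = (1/|G|) sum_C |C| * chi_rho(C) * conj(chi(C)) with |G| = 4 for each irreducible chi in the table:
  <chi_rho, chi_0> = (1/4)[1*(7)*conj(1) + 1*(-2 - I)*conj(1) + 1*(1)*conj(1) + 1*(-2 + I)*conj(1)]
      = (1/4)[(7) + (-2 - I) + (1) + (-2 + I)] = 4/4 = 1
  <chi_rho, chi_1> = (1/4)[1*(7)*conj(1) + 1*(-2 - I)*conj(I) + 1*(1)*conj(-1) + 1*(-2 + I)*conj(-I)]
      = (1/4)[(7) + (-1 + 2*I) + (-1) + (-1 - 2*I)] = 4/4 = 1
  <chi_rho, chi_2> = (1/4)[1*(7)*conj(1) + 1*(-2 - I)*conj(-1) + 1*(1)*conj(1) + 1*(-2 + I)*conj(-1)]
      = (1/4)[(7) + (2 + I) + (1) + (2 - I)] = 12/4 = 3
  <chi_rho, chi_3> = (1/4)[1*(7)*conj(1) + 1*(-2 - I)*conj(-I) + 1*(1)*conj(-1) + 1*(-2 + I)*conj(I)]
      = (1/4)[(7) + (1 - 2*I) + (-1) + (1 + 2*I)] = 8/4 = 2
(Exp terms are combined using exp(i*s)*conj(exp(i*t)) = exp(i*(s-t)), and sums of them are collapsed using the identity that for every m > 1 the m distinct m-th roots of unity sum to 0, e.g. 1 + exp(2*I*pi/3) + exp(-2*I*pi/3) = 0.)
Dimension check: dim(rho) = sum (mult * dim) = 1*1 + 1*1 + 3*1 + 2*1 = 7 = chi_rho(e) = 7.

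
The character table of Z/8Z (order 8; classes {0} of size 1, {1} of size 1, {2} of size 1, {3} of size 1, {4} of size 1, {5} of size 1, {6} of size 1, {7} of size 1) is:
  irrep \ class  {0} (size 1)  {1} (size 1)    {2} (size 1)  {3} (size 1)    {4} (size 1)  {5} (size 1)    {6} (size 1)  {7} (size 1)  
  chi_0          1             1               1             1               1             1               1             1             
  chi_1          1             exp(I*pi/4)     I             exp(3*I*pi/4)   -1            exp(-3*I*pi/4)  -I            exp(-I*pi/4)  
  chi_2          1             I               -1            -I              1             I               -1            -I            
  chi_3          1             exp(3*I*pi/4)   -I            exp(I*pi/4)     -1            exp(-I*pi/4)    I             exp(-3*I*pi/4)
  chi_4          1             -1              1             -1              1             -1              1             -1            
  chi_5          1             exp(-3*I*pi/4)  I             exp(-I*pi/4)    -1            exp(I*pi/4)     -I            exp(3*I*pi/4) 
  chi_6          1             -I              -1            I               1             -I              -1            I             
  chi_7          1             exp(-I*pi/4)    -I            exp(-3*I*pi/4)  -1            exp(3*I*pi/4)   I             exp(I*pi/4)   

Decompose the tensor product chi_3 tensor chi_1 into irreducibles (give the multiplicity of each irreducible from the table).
chi_3 tensor chi_1 = chi_4 (all other irreducibles have multiplicity 0).

Solution. The character of a tensor product is the pointwise product (chi_3 * chi_1)(C) = chi_3(C) * chi_1(C):
  {0}: (1)*(1), {1}: (exp(3*I*pi/4))*(exp(I*pi/4)), {2}: (-I)*(I), {3}: (exp(I*pi/4))*(exp(3*I*pi/4)), {4}: (-1)*(-1), {5}: (exp(-I*pi/4))*(exp(-3*I*pi/4)), {6}: (I)*(-I), {7}: (exp(-3*I*pi/4))*(exp(-I*pi/4))
so (chi_3 * chi_1) takes values
  {0} -> 1, {1} -> -1, {2} -> 1, {3} -> -1, {4} -> 1, {5} -> -1, {6} -> 1, {7} -> -1.
Now take the inner product of this character with each irreducible chi from the table, <chi_3*chi_1, chi> = (1/8) sum_C |C| (chi_3*chi_1)(C) conj(chi(C)):
  <chi_3*chi_1, chi_0> = (1/8)[1*(1)*conj(1) + 1*(-1)*conj(1) + 1*(1)*conj(1) + 1*(-1)*conj(1) + 1*(1)*conj(1) + 1*(-1)*conj(1) + 1*(1)*conj(1) + 1*(-1)*conj(1)]
      = (1/8)[(1) + (-1) + (1) + (-1) + (1) + (-1) + (1) + (-1)] = 0/8 = 0
  <chi_3*chi_1, chi_1> = (1/8)[1*(1)*conj(1) + 1*(-1)*conj(exp(I*pi/4)) + 1*(1)*conj(I) + 1*(-1)*conj(exp(3*I*pi/4)) + 1*(1)*conj(-1) + 1*(-1)*conj(exp(-3*I*pi/4)) + 1*(1)*conj(-I) + 1*(-1)*conj(exp(-I*pi/4))]
      = (1/8)[(1) + (-exp(-I*pi/4)) + (-I) + (-exp(-3*I*pi/4)) + (-1) + (-exp(3*I*pi/4)) + (I) + (-exp(I*pi/4))] = 0/8 = 0
  <chi_3*chi_1, chi_2> = (1/8)[1*(1)*conj(1) + 1*(-1)*conj(I) + 1*(1)*conj(-1) + 1*(-1)*conj(-I) + 1*(1)*conj(1) + 1*(-1)*conj(I) + 1*(1)*conj(-1) + 1*(-1)*conj(-I)]
      = (1/8)[(1) + (I) + (-1) + (-I) + (1) + (I) + (-1) + (-I)] = 0/8 = 0
  <chi_3*chi_1, chi_3> = (1/8)[1*(1)*conj(1) + 1*(-1)*conj(exp(3*I*pi/4)) + 1*(1)*conj(-I) + 1*(-1)*conj(exp(I*pi/4)) + 1*(1)*conj(-1) + 1*(-1)*conj(exp(-I*pi/4)) + 1*(1)*conj(I) + 1*(-1)*conj(exp(-3*I*pi/4))]
      = (1/8)[(1) + (-exp(-3*I*pi/4)) + (I) + (-exp(-I*pi/4)) + (-1) + (-exp(I*pi/4)) + (-I) + (-exp(3*I*pi/4))] = 0/8 = 0
  <chi_3*chi_1, chi_4> = (1/8)[1*(1)*conj(1) + 1*(-1)*conj(-1) + 1*(1)*conj(1) + 1*(-1)*conj(-1) + 1*(1)*conj(1) + 1*(-1)*conj(-1) + 1*(1)*conj(1) + 1*(-1)*conj(-1)]
      = (1/8)[(1) + (1) + (1) + (1) + (1) + (1) + (1) + (1)] = 8/8 = 1
  <chi_3*chi_1, chi_5> = (1/8)[1*(1)*conj(1) + 1*(-1)*conj(exp(-3*I*pi/4)) + 1*(1)*conj(I) + 1*(-1)*conj(exp(-I*pi/4)) + 1*(1)*conj(-1) + 1*(-1)*conj(exp(I*pi/4)) + 1*(1)*conj(-I) + 1*(-1)*conj(exp(3*I*pi/4))]
      = (1/8)[(1) + (-exp(3*I*pi/4)) + (-I) + (-exp(I*pi/4)) + (-1) + (-exp(-I*pi/4)) + (I) + (-exp(-3*I*pi/4))] = 0/8 = 0
  <chi_3*chi_1, chi_6> = (1/8)[1*(1)*conj(1) + 1*(-1)*conj(-I) + 1*(1)*conj(-1) + 1*(-1)*conj(I) + 1*(1)*conj(1) + 1*(-1)*conj(-I) + 1*(1)*conj(-1) + 1*(-1)*conj(I)]
      = (1/8)[(1) + (-I) + (-1) + (I) + (1) + (-I) + (-1) + (I)] = 0/8 = 0
  <chi_3*chi_1, chi_7> = (1/8)[1*(1)*conj(1) + 1*(-1)*conj(exp(-I*pi/4)) + 1*(1)*conj(-I) + 1*(-1)*conj(exp(-3*I*pi/4)) + 1*(1)*conj(-1) + 1*(-1)*conj(exp(3*I*pi/4)) + 1*(1)*conj(I) + 1*(-1)*conj(exp(I*pi/4))]
      = (1/8)[(1) + (-exp(I*pi/4)) + (I) + (-exp(3*I*pi/4)) + (-1) + (-exp(-3*I*pi/4)) + (-I) + (-exp(-I*pi/4))] = 0/8 = 0
(Exp terms are combined using exp(i*s)*conj(exp(i*t)) = exp(i*(s-t)), and sums of them are collapsed using the identity that for every m > 1 the m distinct m-th roots of unity sum to 0, e.g. 1 + exp(2*I*pi/3) + exp(-2*I*pi/3) = 0.)
Hence the multiplicities are chi_4: 1. Dimension check: dim(chi_3)*dim(chi_1) = 1*1 = 1 and sum (mult * dim) = 1*1 = 1.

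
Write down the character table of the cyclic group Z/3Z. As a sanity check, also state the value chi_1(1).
Character table of Z/3Z (irreps indexed chi_0,...,chi_2 with chi_k(m) = zeta_3^(k*m), zeta_3 = exp(2*pi*i/3)):
  irrep \ class  {0} (size 1)  {1} (size 1)    {2} (size 1)  
  chi_0          1             1               1             
  chi_1          1             exp(2*I*pi/3)   exp(-2*I*pi/3)
  chi_2          1             exp(-2*I*pi/3)  exp(2*I*pi/3) 

Spot check: chi_1(1) = zeta_3^(1*1) = zeta_3^1 = exp(2*I*pi/3).

Proof sketch: Z/3Z is abelian, so all 3 irreducible complex representations are 1-dimensional. They are given by chi_k(m) = zeta_3^(k*m) for k = 0,...,2. Row orthogonality: sum_m chi_k(m) conj(chi_l(m)) = 3 * [k = l].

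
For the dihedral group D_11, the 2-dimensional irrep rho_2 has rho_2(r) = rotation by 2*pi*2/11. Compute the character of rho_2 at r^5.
chi_{rho_2}(r^5) = 2*cos(2*pi*2*5/11) = 2*cos(2*pi/11)

Reasoning: rho_2(r^5) is rotation by angle 2*pi*2*5/11, whose trace is 2*cos(2*pi*2*5/11) = 2*cos(2*pi/11).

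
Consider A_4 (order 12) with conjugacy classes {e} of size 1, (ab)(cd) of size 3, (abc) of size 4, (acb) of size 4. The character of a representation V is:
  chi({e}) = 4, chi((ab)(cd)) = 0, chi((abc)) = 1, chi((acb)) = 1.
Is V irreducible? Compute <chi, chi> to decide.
Not irreducible (reducible): <chi, chi> = 2 > 1.

Why: <chi, chi> = (1/|G|) sum_C |C| * |chi(C)|^2 = (1/12)[1*|4|^2 + 3*|0|^2 + 4*|1|^2 + 4*|1|^2]
  = (1/12)[(16) + (0) + (4) + (4)] = 24/12 = 2.
(Exp terms are combined using exp(i*s)*conj(exp(i*t)) = exp(i*(s-t)), and sums of them are collapsed using the identity that for every m > 1 the m distinct m-th roots of unity sum to 0, e.g. 1 + exp(2*I*pi/3) + exp(-2*I*pi/3) = 0.)
A character is irreducible iff <chi, chi> = 1, so this representation is reducible.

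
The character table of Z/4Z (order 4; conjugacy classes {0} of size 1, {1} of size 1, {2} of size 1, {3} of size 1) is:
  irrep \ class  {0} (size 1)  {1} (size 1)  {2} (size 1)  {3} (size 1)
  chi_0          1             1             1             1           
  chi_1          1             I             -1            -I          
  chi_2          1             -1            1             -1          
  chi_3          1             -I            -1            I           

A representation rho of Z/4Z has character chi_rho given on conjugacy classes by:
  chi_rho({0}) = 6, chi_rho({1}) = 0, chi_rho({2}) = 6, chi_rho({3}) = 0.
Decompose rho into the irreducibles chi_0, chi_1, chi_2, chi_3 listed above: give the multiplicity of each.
Multiplicities: chi_0: 3, chi_1: 0, chi_2: 3, chi_3: 0.

Reasoning: Use <chi_rho, chi> = (1/|G|) sum_C |C| * chi_rho(C) * conj(chi(C)) with |G| = 4 for each irreducible chi in the table:
  <chi_rho, chi_0> = (1/4)[1*(6)*conj(1) + 1*(0)*conj(1) + 1*(6)*conj(1) + 1*(0)*conj(1)]
      = (1/4)[(6) + (0) + (6) + (0)] = 12/4 = 3
  <chi_rho, chi_1> = (1/4)[1*(6)*conj(1) + 1*(0)*conj(I) + 1*(6)*conj(-1) + 1*(0)*conj(-I)]
      = (1/4)[(6) + (0) + (-6) + (0)] = 0/4 = 0
  <chi_rho, chi_2> = (1/4)[1*(6)*conj(1) + 1*(0)*conj(-1) + 1*(6)*conj(1) + 1*(0)*conj(-1)]
      = (1/4)[(6) + (0) + (6) + (0)] = 12/4 = 3
  <chi_rho, chi_3> = (1/4)[1*(6)*conj(1) + 1*(0)*conj(-I) + 1*(6)*conj(-1) + 1*(0)*conj(I)]
      = (1/4)[(6) + (0) + (-6) + (0)] = 0/4 = 0
(Exp terms are combined using exp(i*s)*conj(exp(i*t)) = exp(i*(s-t)), and sums of them are collapsed using the identity that for every m > 1 the m distinct m-th roots of unity sum to 0, e.g. 1 + exp(2*I*pi/3) + exp(-2*I*pi/3) = 0.)
Dimension check: dim(rho) = sum (mult * dim) = 3*1 + 0*1 + 3*1 + 0*1 = 6 = chi_rho(e) = 6.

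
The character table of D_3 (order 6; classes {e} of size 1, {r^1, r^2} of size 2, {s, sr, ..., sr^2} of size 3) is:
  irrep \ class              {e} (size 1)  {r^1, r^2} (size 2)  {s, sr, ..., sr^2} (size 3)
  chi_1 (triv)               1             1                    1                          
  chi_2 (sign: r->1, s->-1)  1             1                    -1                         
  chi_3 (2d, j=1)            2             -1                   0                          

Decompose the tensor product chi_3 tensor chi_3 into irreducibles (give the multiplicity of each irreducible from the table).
chi_3 tensor chi_3 = chi_1 + chi_2 + chi_3 (all other irreducibles have multiplicity 0).

Argument: The character of a tensor product is the pointwise product (chi_3 * chi_3)(C) = chi_3(C) * chi_3(C):
  {e}: (2)*(2), {r^1, r^2}: (-1)*(-1), {s, sr, ..., sr^2}: (0)*(0)
so (chi_3 * chi_3) takes values
  {e} -> 4, {r^1, r^2} -> 1, {s, sr, ..., sr^2} -> 0.
Now take the inner product of this character with each irreducible chi from the table, <chi_3*chi_3, chi> = (1/6) sum_C |C| (chi_3*chi_3)(C) conj(chi(C)):
  <chi_3*chi_3, chi_1> = (1/6)[1*(4)*conj(1) + 2*(1)*conj(1) + 3*(0)*conj(1)]
      = (1/6)[(4) + (2) + (0)] = 6/6 = 1
  <chi_3*chi_3, chi_2> = (1/6)[1*(4)*conj(1) + 2*(1)*conj(1) + 3*(0)*conj(-1)]
      = (1/6)[(4) + (2) + (0)] = 6/6 = 1
  <chi_3*chi_3, chi_3> = (1/6)[1*(4)*conj(2) + 2*(1)*conj(-1) + 3*(0)*conj(0)]
      = (1/6)[(8) + (-2) + (0)] = 6/6 = 1
Hence the multiplicities are chi_1: 1, chi_2: 1, chi_3: 1. Dimension check: dim(chi_3)*dim(chi_3) = 2*2 = 4 and sum (mult * dim) = 1*1 + 1*1 + 1*2 = 4.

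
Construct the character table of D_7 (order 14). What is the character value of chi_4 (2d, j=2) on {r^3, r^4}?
Conjugacy classes: {e} of size 1, {r^1, r^6} of size 2, {r^2, r^5} of size 2, {r^3, r^4} of size 2, {s, sr, ..., sr^6} of size 7.
Character table:
  irrep \ class              {e} (size 1)  {r^1, r^6} (size 2)  {r^2, r^5} (size 2)  {r^3, r^4} (size 2)  {s, sr, ..., sr^6} (size 7)
  chi_1 (triv)               1             1                    1                    1                    1                          
  chi_2 (sign: r->1, s->-1)  1             1                    1                    1                    -1                         
  chi_3 (2d, j=1)            2             2*cos(2*pi/7)        -2*cos(3*pi/7)       -2*cos(pi/7)         0                          
  chi_4 (2d, j=2)            2             -2*cos(3*pi/7)       -2*cos(pi/7)         2*cos(2*pi/7)        0                          
  chi_5 (2d, j=3)            2             -2*cos(pi/7)         2*cos(2*pi/7)        -2*cos(3*pi/7)       0                          

Spot check: chi_4 (2d, j=2) on {r^3, r^4} = 2*cos(2*pi/7).

Justification: D_7 has order 2*7 = 14 with 5 conjugacy classes, hence 5 irreducibles. Sum of squared dims 1 + 1 + 4 + 4 + 4 = 14 = |G|. Linear characters come from the abelianisation; the 2-dimensional irreps have character r^k -> 2*cos(2*pi*j*k/7), reflections -> 0.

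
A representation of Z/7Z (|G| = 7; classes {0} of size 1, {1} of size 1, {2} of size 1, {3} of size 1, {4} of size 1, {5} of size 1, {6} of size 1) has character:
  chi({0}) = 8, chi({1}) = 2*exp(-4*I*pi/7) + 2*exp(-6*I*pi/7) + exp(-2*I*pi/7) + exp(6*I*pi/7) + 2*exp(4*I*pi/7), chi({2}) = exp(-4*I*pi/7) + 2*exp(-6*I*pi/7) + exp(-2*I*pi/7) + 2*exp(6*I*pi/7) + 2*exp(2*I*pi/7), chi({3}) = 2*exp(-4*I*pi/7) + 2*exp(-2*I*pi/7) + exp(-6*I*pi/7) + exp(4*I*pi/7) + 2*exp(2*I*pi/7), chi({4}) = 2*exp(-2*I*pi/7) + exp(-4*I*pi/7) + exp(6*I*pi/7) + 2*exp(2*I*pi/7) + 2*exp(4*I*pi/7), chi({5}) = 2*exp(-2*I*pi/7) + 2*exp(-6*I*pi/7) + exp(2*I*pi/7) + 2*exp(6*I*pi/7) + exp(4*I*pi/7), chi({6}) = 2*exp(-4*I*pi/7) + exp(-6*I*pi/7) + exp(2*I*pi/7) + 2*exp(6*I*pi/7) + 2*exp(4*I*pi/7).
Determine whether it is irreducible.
Not irreducible (reducible): <chi, chi> = 14 > 1.

Proof sketch: <chi, chi> = (1/|G|) sum_C |C| * |chi(C)|^2 = (1/7)[1*|8|^2 + 1*|2*exp(-4*I*pi/7) + 2*exp(-6*I*pi/7) + exp(-2*I*pi/7) + exp(6*I*pi/7) + 2*exp(4*I*pi/7)|^2 + 1*|exp(-4*I*pi/7) + 2*exp(-6*I*pi/7) + exp(-2*I*pi/7) + 2*exp(6*I*pi/7) + 2*exp(2*I*pi/7)|^2 + 1*|2*exp(-4*I*pi/7) + 2*exp(-2*I*pi/7) + exp(-6*I*pi/7) + exp(4*I*pi/7) + 2*exp(2*I*pi/7)|^2 + 1*|2*exp(-2*I*pi/7) + exp(-4*I*pi/7) + exp(6*I*pi/7) + 2*exp(2*I*pi/7) + 2*exp(4*I*pi/7)|^2 + 1*|2*exp(-2*I*pi/7) + 2*exp(-6*I*pi/7) + exp(2*I*pi/7) + 2*exp(6*I*pi/7) + exp(4*I*pi/7)|^2 + 1*|2*exp(-4*I*pi/7) + exp(-6*I*pi/7) + exp(2*I*pi/7) + 2*exp(6*I*pi/7) + 2*exp(4*I*pi/7)|^2]
  = (1/7)[(64) + (14 + 10*exp(-2*I*pi/7) + 8*exp(-4*I*pi/7) + 7*exp(-6*I*pi/7) + 7*exp(6*I*pi/7) + 8*exp(4*I*pi/7) + 10*exp(2*I*pi/7)) + (14 + 10*exp(-4*I*pi/7) + 7*exp(-2*I*pi/7) + 8*exp(-6*I*pi/7) + 8*exp(6*I*pi/7) + 7*exp(2*I*pi/7) + 10*exp(4*I*pi/7)) + (14 + 7*exp(-4*I*pi/7) + 8*exp(-2*I*pi/7) + 10*exp(-6*I*pi/7) + 10*exp(6*I*pi/7) + 8*exp(2*I*pi/7) + 7*exp(4*I*pi/7)) + (14 + 7*exp(-4*I*pi/7) + 8*exp(-2*I*pi/7) + 10*exp(-6*I*pi/7) + 10*exp(6*I*pi/7) + 8*exp(2*I*pi/7) + 7*exp(4*I*pi/7)) + (14 + 10*exp(-4*I*pi/7) + 7*exp(-2*I*pi/7) + 8*exp(-6*I*pi/7) + 8*exp(6*I*pi/7) + 7*exp(2*I*pi/7) + 10*exp(4*I*pi/7)) + (14 + 10*exp(-2*I*pi/7) + 8*exp(-4*I*pi/7) + 7*exp(-6*I*pi/7) + 7*exp(6*I*pi/7) + 8*exp(4*I*pi/7) + 10*exp(2*I*pi/7))] = 98/7 = 14.
(Exp terms are combined using exp(i*s)*conj(exp(i*t)) = exp(i*(s-t)), and sums of them are collapsed using the identity that for every m > 1 the m distinct m-th roots of unity sum to 0, e.g. 1 + exp(2*I*pi/3) + exp(-2*I*pi/3) = 0.)
A character is irreducible iff <chi, chi> = 1, so this representation is reducible.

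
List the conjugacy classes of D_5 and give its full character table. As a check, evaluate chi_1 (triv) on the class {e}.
Conjugacy classes: {e} of size 1, {r^1, r^4} of size 2, {r^2, r^3} of size 2, {s, sr, ..., sr^4} of size 5.
Character table:
  irrep \ class              {e} (size 1)  {r^1, r^4} (size 2)  {r^2, r^3} (size 2)  {s, sr, ..., sr^4} (size 5)
  chi_1 (triv)               1             1                    1                    1                          
  chi_2 (sign: r->1, s->-1)  1             1                    1                    -1                         
  chi_3 (2d, j=1)            2             -1/2 + sqrt(5)/2     -sqrt(5)/2 - 1/2     0                          
  chi_4 (2d, j=2)            2             -sqrt(5)/2 - 1/2     -1/2 + sqrt(5)/2     0                          

Spot check: chi_1 (triv) on {e} = 1.

Derivation: D_5 has order 2*5 = 10 with 4 conjugacy classes, hence 4 irreducibles. Sum of squared dims 1 + 1 + 4 + 4 = 10 = |G|. Linear characters come from the abelianisation; the 2-dimensional irreps have character r^k -> 2*cos(2*pi*j*k/5), reflections -> 0.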